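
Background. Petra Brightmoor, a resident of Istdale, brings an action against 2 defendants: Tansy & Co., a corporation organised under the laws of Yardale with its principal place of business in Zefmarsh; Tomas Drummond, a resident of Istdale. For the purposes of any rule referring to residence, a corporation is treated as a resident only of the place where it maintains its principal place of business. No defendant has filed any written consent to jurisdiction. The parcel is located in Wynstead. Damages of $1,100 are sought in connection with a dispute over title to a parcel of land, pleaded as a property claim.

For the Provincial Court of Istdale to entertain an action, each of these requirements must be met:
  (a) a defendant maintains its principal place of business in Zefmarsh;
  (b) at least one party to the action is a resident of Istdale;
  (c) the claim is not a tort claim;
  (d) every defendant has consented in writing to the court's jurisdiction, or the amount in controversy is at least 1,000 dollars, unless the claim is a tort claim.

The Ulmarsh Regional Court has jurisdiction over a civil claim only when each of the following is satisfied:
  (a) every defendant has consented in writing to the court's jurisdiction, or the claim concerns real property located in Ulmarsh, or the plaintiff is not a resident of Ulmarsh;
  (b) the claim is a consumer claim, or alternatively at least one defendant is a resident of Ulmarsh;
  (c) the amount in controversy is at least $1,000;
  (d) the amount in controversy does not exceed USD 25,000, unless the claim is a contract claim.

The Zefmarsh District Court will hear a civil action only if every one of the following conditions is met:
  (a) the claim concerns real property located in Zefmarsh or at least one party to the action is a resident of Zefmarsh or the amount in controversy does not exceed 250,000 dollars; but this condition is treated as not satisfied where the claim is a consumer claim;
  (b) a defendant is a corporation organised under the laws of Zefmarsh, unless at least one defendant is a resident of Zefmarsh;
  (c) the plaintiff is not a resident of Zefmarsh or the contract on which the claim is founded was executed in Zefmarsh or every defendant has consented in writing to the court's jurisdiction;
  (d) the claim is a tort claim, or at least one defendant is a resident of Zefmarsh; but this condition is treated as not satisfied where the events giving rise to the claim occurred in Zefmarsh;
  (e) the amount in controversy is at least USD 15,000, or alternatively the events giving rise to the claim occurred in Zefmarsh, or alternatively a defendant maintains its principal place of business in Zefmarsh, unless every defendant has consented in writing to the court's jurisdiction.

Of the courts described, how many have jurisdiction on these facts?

The Provincial Court of Istdale:
  (a) Tansy & Co. has its principal place of business in Zefmarsh. Condition met.
  (b) Petra Brightmoor resides in Istdale. Satisfied.
  (c) The claim is a property claim, not a tort claim. Met.
  (d) The amount in controversy is USD 1,100, which meets the USD 1,000 floor, so one alternative holds. Satisfied.
  → Every requirement is satisfied — jurisdiction.
The Ulmarsh Regional Court:
  (a) The plaintiff resides in Istdale, which is not Ulmarsh, which satisfies one of the alternatives. Satisfied.
  (b) The claim is a property claim, not a consumer claim; no defendant resides in Ulmarsh (they reside in Zefmarsh, Istdale) — every alternative fails. Fails.
  (c) The amount in controversy is 1,100 dollars, which meets the USD 1,000 floor. Condition met.
  (d) The amount in controversy is $1,100, within the USD 25,000 ceiling. Satisfied.
  → Not every requirement is met — no jurisdiction.
The Zefmarsh District Court:
  (a) Tansy & Co. resides in Zefmarsh — that alternative is enough. And the carve-out is inapplicable — the claim is a property claim, not a consumer claim. Satisfied.
  (b) The corporate defendant(s) are organised in Yardale, not Zefmarsh. However, Tansy & Co. resides in Zefmarsh, so the 'unless' proviso supplies this condition. Satisfied.
  (c) The plaintiff resides in Istdale, which is not Zefmarsh, so one alternative holds. Condition met.
  (d) Tansy & Co. resides in Zefmarsh — that alternative is enough. The exception is not triggered, since the operative events occurred in Wynstead, not Zefmarsh. Condition met.
  (e) Tansy & Co. has its principal place of business in Zefmarsh, so this disjunct is met. Condition met.
  → The court has jurisdiction.
Courts with jurisdiction: the Provincial Court of Istdale, the Zefmarsh District Court — 2 in total.

2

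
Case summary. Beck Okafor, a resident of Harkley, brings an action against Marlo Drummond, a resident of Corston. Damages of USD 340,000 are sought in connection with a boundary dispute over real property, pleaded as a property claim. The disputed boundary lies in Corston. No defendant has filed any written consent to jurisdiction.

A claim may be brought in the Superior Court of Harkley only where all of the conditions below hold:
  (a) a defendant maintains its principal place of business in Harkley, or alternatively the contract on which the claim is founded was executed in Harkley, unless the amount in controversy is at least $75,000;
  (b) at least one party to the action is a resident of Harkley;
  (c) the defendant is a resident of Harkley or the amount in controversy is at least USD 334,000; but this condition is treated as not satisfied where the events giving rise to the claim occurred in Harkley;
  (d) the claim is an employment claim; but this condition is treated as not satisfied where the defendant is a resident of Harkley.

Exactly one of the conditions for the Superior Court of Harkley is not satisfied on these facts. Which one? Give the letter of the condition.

(d)

The Superior Court of Harkley:
  (a) No defendant is a corporation; no contract (and hence no place of execution) is alleged — none of the alternatives is met. But the amount in controversy is 340,000 dollars, which meets the USD 75,000 floor, and the 'unless' clause therefore excuses the requirement. Met.
  (b) Beck Okafor resides in Harkley. Satisfied.
  (c) The amount in controversy is USD 340,000, which meets the USD 334,000 floor, so one alternative holds. And the carve-out is inapplicable — the operative events occurred in Corston, not Harkley. Satisfied.
  (d) The claim is a property claim, not an employment claim. Not met.
Only condition (d) fails.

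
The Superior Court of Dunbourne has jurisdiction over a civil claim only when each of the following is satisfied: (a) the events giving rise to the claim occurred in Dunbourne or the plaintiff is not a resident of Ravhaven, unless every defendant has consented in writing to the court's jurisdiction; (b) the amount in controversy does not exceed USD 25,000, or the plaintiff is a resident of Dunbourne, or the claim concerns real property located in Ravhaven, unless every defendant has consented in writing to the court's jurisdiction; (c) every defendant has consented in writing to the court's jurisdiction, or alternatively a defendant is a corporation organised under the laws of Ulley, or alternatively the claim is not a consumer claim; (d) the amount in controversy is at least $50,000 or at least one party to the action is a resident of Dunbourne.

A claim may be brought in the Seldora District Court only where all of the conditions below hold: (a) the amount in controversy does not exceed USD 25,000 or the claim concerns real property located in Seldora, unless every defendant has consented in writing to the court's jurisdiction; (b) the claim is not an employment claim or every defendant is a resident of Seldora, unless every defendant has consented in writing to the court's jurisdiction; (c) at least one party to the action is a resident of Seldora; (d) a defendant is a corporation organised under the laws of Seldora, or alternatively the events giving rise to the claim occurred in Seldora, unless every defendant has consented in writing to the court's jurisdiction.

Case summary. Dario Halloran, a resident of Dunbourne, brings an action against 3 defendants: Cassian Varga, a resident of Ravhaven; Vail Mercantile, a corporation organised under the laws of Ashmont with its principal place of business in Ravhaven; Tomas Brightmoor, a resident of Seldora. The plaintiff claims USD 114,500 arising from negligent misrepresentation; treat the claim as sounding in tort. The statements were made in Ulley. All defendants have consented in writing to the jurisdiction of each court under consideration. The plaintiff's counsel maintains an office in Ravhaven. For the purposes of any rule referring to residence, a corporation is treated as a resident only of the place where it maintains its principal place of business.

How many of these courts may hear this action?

2

The Superior Court of Dunbourne:
  (a) The plaintiff resides in Dunbourne, which is not Ravhaven — that alternative is enough. Condition met.
  (b) The plaintiff resides in Dunbourne, which satisfies one of the alternatives. Condition met.
  (c) Every defendant has filed written consent, which satisfies one of the alternatives. Condition met.
  (d) The amount in controversy is 114,500 dollars, which meets the 50,000 dollars floor, so one alternative holds. Satisfied.
  → All conditions met; jurisdiction exists.
The Seldora District Court:
  (a) The amount in controversy is USD 114,500, above the 25,000 dollars ceiling; the claim does not concern real property — no alternative holds. But every defendant has filed written consent, and the 'unless' clause therefore excuses the requirement. Satisfied.
  (b) The claim is a tort claim, not an employment claim, which satisfies one of the alternatives. Met.
  (c) Tomas Brightmoor resides in Seldora. Condition met.
  (d) The corporate defendant(s) are organised in Ashmont, not Seldora; the operative events occurred in Ulley, not Seldora — no alternative holds. The proviso rescues it, though: every defendant has filed written consent. Satisfied.
  → Every requirement is satisfied — jurisdiction.
Courts with jurisdiction: the Superior Court of Dunbourne, the Seldora District Court — 2 in total.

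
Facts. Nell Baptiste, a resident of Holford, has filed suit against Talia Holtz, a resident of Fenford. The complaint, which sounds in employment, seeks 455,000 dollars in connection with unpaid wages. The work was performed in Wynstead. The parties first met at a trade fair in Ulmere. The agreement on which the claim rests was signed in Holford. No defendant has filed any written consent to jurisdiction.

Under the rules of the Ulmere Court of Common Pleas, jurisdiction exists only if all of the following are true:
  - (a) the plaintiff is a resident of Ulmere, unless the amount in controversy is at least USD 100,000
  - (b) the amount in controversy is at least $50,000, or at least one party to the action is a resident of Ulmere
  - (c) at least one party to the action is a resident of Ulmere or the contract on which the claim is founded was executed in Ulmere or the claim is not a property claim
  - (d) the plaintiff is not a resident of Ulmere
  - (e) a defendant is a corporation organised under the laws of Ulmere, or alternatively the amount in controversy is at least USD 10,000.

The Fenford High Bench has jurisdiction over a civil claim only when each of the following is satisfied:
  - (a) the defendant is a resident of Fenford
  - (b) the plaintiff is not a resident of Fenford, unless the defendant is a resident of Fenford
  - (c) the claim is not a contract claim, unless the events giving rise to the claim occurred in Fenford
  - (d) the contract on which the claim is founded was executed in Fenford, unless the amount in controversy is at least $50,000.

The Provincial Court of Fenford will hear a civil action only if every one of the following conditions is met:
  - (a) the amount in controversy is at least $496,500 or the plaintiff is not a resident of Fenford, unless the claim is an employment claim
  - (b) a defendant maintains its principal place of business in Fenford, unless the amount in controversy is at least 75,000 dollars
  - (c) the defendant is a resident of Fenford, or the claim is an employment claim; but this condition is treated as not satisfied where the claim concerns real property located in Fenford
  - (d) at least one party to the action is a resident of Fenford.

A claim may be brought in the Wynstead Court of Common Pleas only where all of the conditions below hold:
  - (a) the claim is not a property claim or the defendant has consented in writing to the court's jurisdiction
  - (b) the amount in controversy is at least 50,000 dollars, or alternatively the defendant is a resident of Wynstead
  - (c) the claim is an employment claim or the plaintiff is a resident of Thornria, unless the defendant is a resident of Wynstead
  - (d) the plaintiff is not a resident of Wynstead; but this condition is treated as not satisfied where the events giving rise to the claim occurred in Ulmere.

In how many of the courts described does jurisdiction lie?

4

The Ulmere Court of Common Pleas:
  (a) The plaintiff resides in Holford, not Ulmere. But the amount in controversy is USD 455,000, which meets the $100,000 floor, and the 'unless' clause therefore excuses the requirement. Condition met.
  (b) The amount in controversy is USD 455,000, which meets the $50,000 floor, so one alternative holds. Met.
  (c) The claim is an employment claim, not a property claim, which satisfies one of the alternatives. Met.
  (d) The plaintiff resides in Holford, which is not Ulmere. Condition met.
  (e) The amount in controversy is $455,000, which meets the 10,000 dollars floor, which satisfies one of the alternatives. Condition met.
  → Every requirement is satisfied — jurisdiction.
The Fenford High Bench:
  (a) The defendant resides in Fenford. Met.
  (b) The plaintiff resides in Holford, which is not Fenford. Condition met.
  (c) The claim is an employment claim, not a contract claim. Met.
  (d) The contract was executed in Holford, not Fenford. The proviso rescues it, though: the amount in controversy is $455,000, which meets the USD 50,000 floor. Met.
  → The court has jurisdiction.
The Provincial Court of Fenford:
  (a) The plaintiff resides in Holford, which is not Fenford, so this disjunct is met. Condition met.
  (b) No defendant is a corporation. But the amount in controversy is $455,000, which meets the 75,000 dollars floor, and the 'unless' clause therefore excuses the requirement. Condition met.
  (c) The defendant resides in Fenford — that alternative is enough. And the carve-out is inapplicable — the claim does not concern real property. Condition met.
  (d) Talia Holtz resides in Fenford. Met.
  → Jurisdiction lies.
The Wynstead Court of Common Pleas:
  (a) The claim is an employment claim, not a property claim, which satisfies one of the alternatives. Condition met.
  (b) The amount in controversy is USD 455,000, which meets the USD 50,000 floor, so this disjunct is met. Satisfied.
  (c) The claim is an employment claim, which satisfies one of the alternatives. Condition met.
  (d) The plaintiff resides in Holford, which is not Wynstead. The exception is not triggered, since the operative events occurred in Wynstead, not Ulmere. Condition met.
  → The court has jurisdiction.
Courts with jurisdiction: the Ulmere Court of Common Pleas, the Fenford High Bench, the Provincial Court of Fenford, the Wynstead Court of Common Pleas — 4 in total.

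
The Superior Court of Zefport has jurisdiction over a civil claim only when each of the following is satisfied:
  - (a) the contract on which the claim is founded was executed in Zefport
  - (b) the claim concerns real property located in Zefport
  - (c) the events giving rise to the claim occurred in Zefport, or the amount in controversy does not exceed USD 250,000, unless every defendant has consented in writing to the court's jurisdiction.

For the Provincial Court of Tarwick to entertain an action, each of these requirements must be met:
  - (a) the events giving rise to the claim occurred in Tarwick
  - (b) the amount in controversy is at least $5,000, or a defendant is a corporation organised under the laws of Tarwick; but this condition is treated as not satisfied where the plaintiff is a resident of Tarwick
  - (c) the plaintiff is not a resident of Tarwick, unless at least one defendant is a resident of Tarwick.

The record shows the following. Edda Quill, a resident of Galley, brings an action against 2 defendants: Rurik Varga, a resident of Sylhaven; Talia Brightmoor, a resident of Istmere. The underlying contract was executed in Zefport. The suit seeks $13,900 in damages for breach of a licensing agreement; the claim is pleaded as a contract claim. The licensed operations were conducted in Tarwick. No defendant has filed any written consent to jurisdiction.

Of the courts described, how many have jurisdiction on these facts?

The Superior Court of Zefport:
  (a) The contract was executed in Zefport. Met.
  (b) The claim does not concern real property. Not met.
  (c) The amount in controversy is $13,900, within the 250,000 dollars ceiling — that alternative is enough. Condition met.
  → At least one condition fails; no jurisdiction.
The Provincial Court of Tarwick:
  (a) The operative events occurred in Tarwick. Condition met.
  (b) The amount in controversy is USD 13,900, which meets the 5,000 dollars floor, so this disjunct is met. The carve-out does not apply: the plaintiff resides in Galley, not Tarwick. Satisfied.
  (c) The plaintiff resides in Galley, which is not Tarwick. Met.
  → The court has jurisdiction.
Courts with jurisdiction: the Provincial Court of Tarwick — 1 in total.

1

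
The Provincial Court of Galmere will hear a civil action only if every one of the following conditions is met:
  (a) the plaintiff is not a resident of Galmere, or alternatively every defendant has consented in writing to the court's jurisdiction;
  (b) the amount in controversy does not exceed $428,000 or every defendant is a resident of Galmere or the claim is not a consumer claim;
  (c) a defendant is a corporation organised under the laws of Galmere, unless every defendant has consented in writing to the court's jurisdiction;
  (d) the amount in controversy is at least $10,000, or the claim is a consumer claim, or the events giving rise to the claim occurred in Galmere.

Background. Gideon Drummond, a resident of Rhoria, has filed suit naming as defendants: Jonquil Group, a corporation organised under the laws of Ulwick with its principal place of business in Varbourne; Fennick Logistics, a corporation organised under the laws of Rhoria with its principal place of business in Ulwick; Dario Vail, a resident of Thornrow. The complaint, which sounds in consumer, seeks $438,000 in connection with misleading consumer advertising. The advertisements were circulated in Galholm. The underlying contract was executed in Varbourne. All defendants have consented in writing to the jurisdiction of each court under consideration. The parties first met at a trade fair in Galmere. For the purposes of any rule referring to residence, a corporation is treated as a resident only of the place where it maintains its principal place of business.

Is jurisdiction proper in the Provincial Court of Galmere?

No

The Provincial Court of Galmere:
  (a) The plaintiff resides in Rhoria, which is not Galmere, which satisfies one of the alternatives. Condition met.
  (b) The amount in controversy is $438,000, above the 428,000 dollars ceiling; the defendants reside as follows — Jonquil Group in Varbourne, Fennick Logistics in Ulwick, Dario Vail in Thornrow — not all in Galmere; the claim is a consumer claim — no alternative holds. Not satisfied.
  (c) The corporate defendant(s) are organised in Rhoria, Ulwick, not Galmere. However, every defendant has filed written consent, so the 'unless' proviso supplies this condition. Satisfied.
  (d) The amount in controversy is USD 438,000, which meets the $10,000 floor, so this disjunct is met. Met.
  → The court lacks jurisdiction.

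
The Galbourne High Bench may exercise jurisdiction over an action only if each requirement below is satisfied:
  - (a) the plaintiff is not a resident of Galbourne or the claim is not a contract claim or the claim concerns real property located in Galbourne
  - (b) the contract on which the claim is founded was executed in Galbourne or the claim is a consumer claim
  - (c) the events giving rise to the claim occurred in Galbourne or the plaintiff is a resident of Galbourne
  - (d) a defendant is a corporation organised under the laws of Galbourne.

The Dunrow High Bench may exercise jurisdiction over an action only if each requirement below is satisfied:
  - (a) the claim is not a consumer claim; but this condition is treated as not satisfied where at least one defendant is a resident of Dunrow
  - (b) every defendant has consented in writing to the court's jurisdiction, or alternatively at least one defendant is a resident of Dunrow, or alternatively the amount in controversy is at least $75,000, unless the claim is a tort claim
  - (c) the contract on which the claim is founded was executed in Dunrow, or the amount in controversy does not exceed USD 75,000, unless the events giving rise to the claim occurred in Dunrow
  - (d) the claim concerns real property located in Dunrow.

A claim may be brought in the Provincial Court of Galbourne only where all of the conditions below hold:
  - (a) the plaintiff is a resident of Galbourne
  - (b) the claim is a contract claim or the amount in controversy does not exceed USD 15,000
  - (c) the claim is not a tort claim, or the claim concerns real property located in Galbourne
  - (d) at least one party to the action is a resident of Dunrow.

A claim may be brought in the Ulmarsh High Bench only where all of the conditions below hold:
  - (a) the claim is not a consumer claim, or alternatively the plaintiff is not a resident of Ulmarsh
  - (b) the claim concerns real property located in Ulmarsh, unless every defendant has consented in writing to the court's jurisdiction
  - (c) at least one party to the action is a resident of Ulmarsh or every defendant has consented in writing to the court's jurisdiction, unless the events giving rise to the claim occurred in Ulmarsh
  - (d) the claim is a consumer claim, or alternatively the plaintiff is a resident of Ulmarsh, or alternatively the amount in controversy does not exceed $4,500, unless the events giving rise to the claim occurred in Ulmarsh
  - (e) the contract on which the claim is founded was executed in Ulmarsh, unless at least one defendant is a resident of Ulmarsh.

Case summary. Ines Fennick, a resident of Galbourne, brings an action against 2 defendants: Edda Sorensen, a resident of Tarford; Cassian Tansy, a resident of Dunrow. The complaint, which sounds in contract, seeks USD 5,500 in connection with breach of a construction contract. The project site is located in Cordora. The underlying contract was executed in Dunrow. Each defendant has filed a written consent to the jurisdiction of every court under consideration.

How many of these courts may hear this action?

The Galbourne High Bench:
  (a) The plaintiff resides in Galbourne; the claim is a contract claim; the claim does not concern real property — every alternative fails. Not satisfied.
  (b) The contract was executed in Dunrow, not Galbourne; the claim is a contract claim, not a consumer claim — every alternative fails. Not met.
  (c) The plaintiff resides in Galbourne, so one alternative holds. Condition met.
  (d) No defendant is a corporation. Fails.
  → Not every requirement is met — no jurisdiction.
The Dunrow High Bench:
  (a) The claim is a contract claim, not a consumer claim. But the carve-out bites: Cassian Tansy resides in Dunrow. Not satisfied.
  (b) Every defendant has filed written consent — that alternative is enough. Satisfied.
  (c) The contract was executed in Dunrow, so one alternative holds. Met.
  (d) The claim does not concern real property. Not met.
  → Not every requirement is met — no jurisdiction.
The Provincial Court of Galbourne:
  (a) The plaintiff resides in Galbourne. Satisfied.
  (b) The claim is a contract claim, so one alternative holds. Satisfied.
  (c) The claim is a contract claim, not a tort claim, so one alternative holds. Condition met.
  (d) Cassian Tansy resides in Dunrow. Satisfied.
  → Every requirement is satisfied — jurisdiction.
The Ulmarsh High Bench:
  (a) The claim is a contract claim, not a consumer claim, so this disjunct is met. Satisfied.
  (b) The claim does not concern real property. The proviso rescues it, though: every defendant has filed written consent. Satisfied.
  (c) Every defendant has filed written consent, so one alternative holds. Condition met.
  (d) The claim is a contract claim, not a consumer claim; the plaintiff resides in Galbourne, not Ulmarsh; the amount in controversy is USD 5,500, above the $4,500 ceiling — every alternative fails. The proviso offers no rescue either, since the operative events occurred in Cordora, not Ulmarsh. Fails.
  (e) The contract was executed in Dunrow, not Ulmarsh. And no defendant resides in Ulmarsh (they reside in Tarford, Dunrow), so the proviso does not save it. Fails.
  → No jurisdiction.
Courts with jurisdiction: the Provincial Court of Galbourne — 1 in total.

1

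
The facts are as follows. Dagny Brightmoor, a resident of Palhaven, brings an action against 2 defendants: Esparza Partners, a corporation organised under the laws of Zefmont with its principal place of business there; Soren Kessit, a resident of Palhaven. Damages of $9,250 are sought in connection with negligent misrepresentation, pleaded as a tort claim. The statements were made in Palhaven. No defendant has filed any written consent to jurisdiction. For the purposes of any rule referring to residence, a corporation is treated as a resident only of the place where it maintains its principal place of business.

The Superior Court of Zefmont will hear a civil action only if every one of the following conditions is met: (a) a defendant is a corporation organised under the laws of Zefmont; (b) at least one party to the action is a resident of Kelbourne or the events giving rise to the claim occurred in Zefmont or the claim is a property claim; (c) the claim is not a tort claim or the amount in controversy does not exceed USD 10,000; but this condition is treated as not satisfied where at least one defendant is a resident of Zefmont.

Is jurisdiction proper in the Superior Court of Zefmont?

No

The Superior Court of Zefmont:
  (a) Esparza Partners is organised under the laws of Zefmont. Met.
  (b) No party resides in Kelbourne; the operative events occurred in Palhaven, not Zefmont; the claim is a tort claim, not a property claim — every alternative fails. Fails.
  (c) The amount in controversy is 9,250 dollars, within the $10,000 ceiling, so one alternative holds. But Esparza Partners resides in Zefmont, triggering the carve-out and defeating this condition. Not met.
  → Not every requirement is met — no jurisdiction.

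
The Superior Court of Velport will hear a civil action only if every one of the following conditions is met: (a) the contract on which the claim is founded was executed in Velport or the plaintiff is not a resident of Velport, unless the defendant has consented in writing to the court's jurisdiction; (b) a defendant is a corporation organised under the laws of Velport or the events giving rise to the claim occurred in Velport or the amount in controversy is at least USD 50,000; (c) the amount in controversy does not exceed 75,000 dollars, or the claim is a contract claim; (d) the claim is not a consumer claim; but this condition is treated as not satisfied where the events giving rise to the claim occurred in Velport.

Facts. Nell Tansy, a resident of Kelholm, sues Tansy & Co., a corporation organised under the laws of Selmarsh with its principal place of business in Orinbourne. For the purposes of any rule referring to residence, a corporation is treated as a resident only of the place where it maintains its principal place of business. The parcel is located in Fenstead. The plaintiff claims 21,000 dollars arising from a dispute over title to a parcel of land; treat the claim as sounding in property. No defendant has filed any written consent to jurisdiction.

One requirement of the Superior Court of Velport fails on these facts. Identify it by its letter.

(b)

The Superior Court of Velport:
  (a) The plaintiff resides in Kelholm, which is not Velport, so one alternative holds. Met.
  (b) The corporate defendant(s) are organised in Selmarsh, not Velport; the operative events occurred in Fenstead, not Velport; the amount in controversy is 21,000 dollars, below the 50,000 dollars floor — every alternative fails. Not satisfied.
  (c) The amount in controversy is USD 21,000, within the $75,000 ceiling, which satisfies one of the alternatives. Condition met.
  (d) The claim is a property claim, not a consumer claim. The carve-out does not apply: the operative events occurred in Fenstead, not Velport. Met.
Only condition (b) fails.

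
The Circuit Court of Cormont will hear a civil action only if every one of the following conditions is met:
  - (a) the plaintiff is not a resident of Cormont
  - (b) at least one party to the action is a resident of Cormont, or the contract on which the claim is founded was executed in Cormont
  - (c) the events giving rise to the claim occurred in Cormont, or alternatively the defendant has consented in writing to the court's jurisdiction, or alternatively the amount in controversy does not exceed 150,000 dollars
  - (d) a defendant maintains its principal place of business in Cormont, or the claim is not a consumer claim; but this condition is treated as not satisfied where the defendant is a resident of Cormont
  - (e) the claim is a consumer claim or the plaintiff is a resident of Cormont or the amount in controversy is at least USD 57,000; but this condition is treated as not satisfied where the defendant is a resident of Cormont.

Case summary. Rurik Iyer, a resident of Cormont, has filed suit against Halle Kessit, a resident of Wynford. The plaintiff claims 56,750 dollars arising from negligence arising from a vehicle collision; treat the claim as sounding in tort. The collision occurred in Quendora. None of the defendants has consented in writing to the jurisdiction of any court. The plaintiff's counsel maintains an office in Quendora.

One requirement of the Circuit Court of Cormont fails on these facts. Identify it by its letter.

(a)

The Circuit Court of Cormont:
  (a) The plaintiff resides in Cormont. Condition not met.
  (b) Rurik Iyer resides in Cormont — that alternative is enough. Condition met.
  (c) The amount in controversy is 56,750 dollars, within the USD 150,000 ceiling, so this disjunct is met. Condition met.
  (d) The claim is a tort claim, not a consumer claim, so this disjunct is met. The carve-out does not apply: the defendant resides in Wynford, not Cormont. Condition met.
  (e) The plaintiff resides in Cormont, so this disjunct is met. And the carve-out is inapplicable — the defendant resides in Wynford, not Cormont. Condition met.
Only condition (a) fails.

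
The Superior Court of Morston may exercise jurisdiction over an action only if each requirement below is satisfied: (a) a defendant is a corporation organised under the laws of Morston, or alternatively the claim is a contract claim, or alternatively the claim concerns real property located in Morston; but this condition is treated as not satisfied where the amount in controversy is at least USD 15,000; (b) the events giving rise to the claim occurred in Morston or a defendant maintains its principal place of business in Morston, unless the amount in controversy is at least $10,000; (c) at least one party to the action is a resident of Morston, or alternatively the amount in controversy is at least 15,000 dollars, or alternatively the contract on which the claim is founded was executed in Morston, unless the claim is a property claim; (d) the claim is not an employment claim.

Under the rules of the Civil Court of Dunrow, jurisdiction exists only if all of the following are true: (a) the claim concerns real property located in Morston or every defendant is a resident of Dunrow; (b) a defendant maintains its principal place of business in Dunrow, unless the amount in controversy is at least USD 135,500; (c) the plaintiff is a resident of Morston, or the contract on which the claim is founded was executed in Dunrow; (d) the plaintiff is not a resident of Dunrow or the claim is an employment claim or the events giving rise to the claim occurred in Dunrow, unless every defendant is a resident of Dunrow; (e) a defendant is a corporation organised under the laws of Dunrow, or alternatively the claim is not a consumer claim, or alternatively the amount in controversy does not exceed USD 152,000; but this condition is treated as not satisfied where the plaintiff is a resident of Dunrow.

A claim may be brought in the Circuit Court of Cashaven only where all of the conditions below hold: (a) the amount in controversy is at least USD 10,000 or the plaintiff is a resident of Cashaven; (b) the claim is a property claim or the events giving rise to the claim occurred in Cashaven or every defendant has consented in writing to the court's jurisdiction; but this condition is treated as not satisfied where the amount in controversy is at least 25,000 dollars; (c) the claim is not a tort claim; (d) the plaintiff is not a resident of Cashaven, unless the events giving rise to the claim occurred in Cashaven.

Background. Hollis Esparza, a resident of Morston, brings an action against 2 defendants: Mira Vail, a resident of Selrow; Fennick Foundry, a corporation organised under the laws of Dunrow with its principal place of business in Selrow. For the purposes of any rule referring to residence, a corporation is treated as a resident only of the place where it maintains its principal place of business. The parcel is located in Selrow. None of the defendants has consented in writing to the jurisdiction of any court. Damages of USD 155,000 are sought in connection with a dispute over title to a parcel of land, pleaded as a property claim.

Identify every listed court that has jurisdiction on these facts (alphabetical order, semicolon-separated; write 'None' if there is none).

None

The Superior Court of Morston:
  (a) The corporate defendant(s) are organised in Dunrow, not Morston; the claim is a property claim, not a contract claim; the property lies in Selrow, not Morston — every alternative fails. Fails.
  (b) The operative events occurred in Selrow, not Morston; the corporate defendant(s) have their principal place of business in Selrow, not Morston — no alternative holds. The proviso rescues it, though: the amount in controversy is $155,000, which meets the 10,000 dollars floor. Satisfied.
  (c) Hollis Esparza resides in Morston, which satisfies one of the alternatives. Condition met.
  (d) The claim is a property claim, not an employment claim. Met.
  → At least one condition fails; no jurisdiction.
The Civil Court of Dunrow:
  (a) The property lies in Selrow, not Morston; the defendants reside as follows — Mira Vail in Selrow, Fennick Foundry in Selrow — not all in Dunrow — every alternative fails. Fails.
  (b) The corporate defendant(s) have their principal place of business in Selrow, not Dunrow. However, the amount in controversy is $155,000, which meets the USD 135,500 floor, so the 'unless' proviso supplies this condition. Met.
  (c) The plaintiff resides in Morston — that alternative is enough. Met.
  (d) The plaintiff resides in Morston, which is not Dunrow — that alternative is enough. Satisfied.
  (e) Fennick Foundry is organised under the laws of Dunrow, so this disjunct is met. The exception is not triggered, since the plaintiff resides in Morston, not Dunrow. Met.
  → At least one condition fails; no jurisdiction.
The Circuit Court of Cashaven:
  (a) The amount in controversy is 155,000 dollars, which meets the 10,000 dollars floor, so this disjunct is met. Condition met.
  (b) The claim is a property claim, so this disjunct is met. However, the amount in controversy is $155,000, which meets the USD 25,000 floor, which falls within the stated exception and so defeats the condition. Fails.
  (c) The claim is a property claim, not a tort claim. Satisfied.
  (d) The plaintiff resides in Morston, which is not Cashaven. Met.
  → No jurisdiction.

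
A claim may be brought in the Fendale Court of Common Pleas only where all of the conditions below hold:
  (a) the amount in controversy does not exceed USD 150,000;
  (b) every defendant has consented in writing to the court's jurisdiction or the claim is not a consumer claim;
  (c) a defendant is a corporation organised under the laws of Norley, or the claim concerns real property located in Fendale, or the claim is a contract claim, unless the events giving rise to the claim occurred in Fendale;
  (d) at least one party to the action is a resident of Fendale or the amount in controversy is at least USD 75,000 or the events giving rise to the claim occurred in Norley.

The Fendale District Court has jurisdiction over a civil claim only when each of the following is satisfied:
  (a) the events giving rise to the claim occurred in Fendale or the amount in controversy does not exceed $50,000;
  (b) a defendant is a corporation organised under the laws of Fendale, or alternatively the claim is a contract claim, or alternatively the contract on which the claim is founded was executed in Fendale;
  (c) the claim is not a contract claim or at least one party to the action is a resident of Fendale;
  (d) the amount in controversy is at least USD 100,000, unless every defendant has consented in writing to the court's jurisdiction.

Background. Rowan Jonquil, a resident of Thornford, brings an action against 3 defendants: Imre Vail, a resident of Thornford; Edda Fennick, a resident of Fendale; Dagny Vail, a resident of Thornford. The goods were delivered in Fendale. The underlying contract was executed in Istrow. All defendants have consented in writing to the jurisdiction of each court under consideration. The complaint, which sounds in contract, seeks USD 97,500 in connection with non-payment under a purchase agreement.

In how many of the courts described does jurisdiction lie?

2

The Fendale Court of Common Pleas:
  (a) The amount in controversy is $97,500, within the 150,000 dollars ceiling. Condition met.
  (b) Every defendant has filed written consent, so this disjunct is met. Satisfied.
  (c) The claim is a contract claim, so one alternative holds. Condition met.
  (d) Edda Fennick resides in Fendale, so this disjunct is met. Condition met.
  → Every requirement is satisfied — jurisdiction.
The Fendale District Court:
  (a) The operative events occurred in Fendale, so this disjunct is met. Met.
  (b) The claim is a contract claim — that alternative is enough. Satisfied.
  (c) Edda Fennick resides in Fendale, so this disjunct is met. Met.
  (d) The amount in controversy is 97,500 dollars, below the 100,000 dollars floor. But every defendant has filed written consent, and the 'unless' clause therefore excuses the requirement. Met.
  → The court has jurisdiction.
Courts with jurisdiction: the Fendale Court of Common Pleas, the Fendale District Court — 2 in total.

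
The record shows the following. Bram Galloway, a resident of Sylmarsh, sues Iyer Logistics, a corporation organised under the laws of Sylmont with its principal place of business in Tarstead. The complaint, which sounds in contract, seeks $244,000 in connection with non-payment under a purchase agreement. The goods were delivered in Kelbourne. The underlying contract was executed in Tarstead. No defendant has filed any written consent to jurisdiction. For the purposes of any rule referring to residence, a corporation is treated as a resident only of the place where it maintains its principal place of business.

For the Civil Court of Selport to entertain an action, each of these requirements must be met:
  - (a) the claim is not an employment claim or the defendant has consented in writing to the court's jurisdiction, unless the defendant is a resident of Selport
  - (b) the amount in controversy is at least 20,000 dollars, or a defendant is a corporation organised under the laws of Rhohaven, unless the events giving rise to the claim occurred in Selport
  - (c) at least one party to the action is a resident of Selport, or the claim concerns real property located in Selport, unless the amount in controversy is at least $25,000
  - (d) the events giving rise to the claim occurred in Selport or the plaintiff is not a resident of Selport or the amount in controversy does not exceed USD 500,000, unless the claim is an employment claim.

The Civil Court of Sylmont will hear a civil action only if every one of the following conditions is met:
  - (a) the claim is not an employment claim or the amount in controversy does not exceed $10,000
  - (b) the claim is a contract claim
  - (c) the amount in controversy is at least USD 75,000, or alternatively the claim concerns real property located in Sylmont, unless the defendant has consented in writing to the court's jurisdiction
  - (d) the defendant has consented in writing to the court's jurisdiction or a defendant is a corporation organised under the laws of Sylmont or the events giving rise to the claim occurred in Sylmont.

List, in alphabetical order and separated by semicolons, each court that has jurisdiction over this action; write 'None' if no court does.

The Civil Court of Selport:
  (a) The claim is a contract claim, not an employment claim, which satisfies one of the alternatives. Satisfied.
  (b) The amount in controversy is USD 244,000, which meets the USD 20,000 floor, which satisfies one of the alternatives. Condition met.
  (c) No party resides in Selport; the claim does not concern real property — none of the alternatives is met. However, the amount in controversy is USD 244,000, which meets the $25,000 floor, so the 'unless' proviso supplies this condition. Condition met.
  (d) The plaintiff resides in Sylmarsh, which is not Selport, so this disjunct is met. Condition met.
  → All conditions met; jurisdiction exists.
The Civil Court of Sylmont:
  (a) The claim is a contract claim, not an employment claim, so one alternative holds. Satisfied.
  (b) The claim is a contract claim. Condition met.
  (c) The amount in controversy is $244,000, which meets the $75,000 floor, so this disjunct is met. Condition met.
  (d) Iyer Logistics is organised under the laws of Sylmont, so one alternative holds. Condition met.
  → Every requirement is satisfied — jurisdiction.

the Civil Court of Selport; the Civil Court of Sylmont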